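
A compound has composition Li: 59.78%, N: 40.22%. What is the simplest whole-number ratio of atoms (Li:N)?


Assume 100 g of compound, divide each mass% by atomic mass to get moles, then normalize by the smallest to get a raw atom ratio.
Moles per 100 g: Li: 59.78/6.941 = 8.6126, N: 40.22/14.007 = 2.8714
Raw ratio (divide by min = 2.8714): Li: 2.999, N: 1.0
Multiply by 1 to clear fractions: Li: 2.999 ~= 3, N: 1.0 ~= 1
Reduce by GCD to get the simplest whole-number ratio:

3:1


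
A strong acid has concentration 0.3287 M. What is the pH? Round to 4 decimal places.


A strong acid dissociates completely, so [H+] equals the given concentration.
pH = -log10([H+]) = -log10(0.3287)
pH = 0.4832003, rounded to 4 dp:

0.4832


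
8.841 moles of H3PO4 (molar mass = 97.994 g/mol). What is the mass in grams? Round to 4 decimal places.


mass = n * M
mass = 8.841 * 97.994
mass = 866.364954 g, rounded to 4 dp:

866.3650 g


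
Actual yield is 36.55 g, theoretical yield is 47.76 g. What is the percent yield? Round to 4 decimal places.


% yield = 100 * actual / theoretical
% yield = 100 * 36.55 / 47.76
% yield = 76.52847571 %, rounded to 4 dp:

76.5285 %


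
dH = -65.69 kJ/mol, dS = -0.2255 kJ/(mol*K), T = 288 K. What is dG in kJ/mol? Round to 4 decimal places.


Gibbs: dG = dH - T*dS (consistent units, dS already in kJ/(mol*K)).
T*dS = 288 * -0.2255 = -64.944
dG = -65.69 - (-64.944)
dG = -0.746 kJ/mol, rounded to 4 dp:

-0.7460 kJ/mol


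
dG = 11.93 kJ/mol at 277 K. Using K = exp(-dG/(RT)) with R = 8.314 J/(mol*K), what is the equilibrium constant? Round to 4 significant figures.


dG is in kJ/mol; multiply by 1000 to match R in J/(mol*K).
RT = 8.314 * 277 = 2302.978 J/mol
exponent = -dG*1000 / (RT) = -(11.93*1000) / 2302.978 = -5.18024923
K = exp(-5.18024923)
K = 0.0056266039, rounded to 4 significant figures:

0.005627


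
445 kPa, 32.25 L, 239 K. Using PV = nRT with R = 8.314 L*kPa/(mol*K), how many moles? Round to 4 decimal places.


PV = nRT, solve for n = PV / (RT).
PV = 445 * 32.25 = 14351.25
RT = 8.314 * 239 = 1987.046
n = 14351.25 / 1987.046
n = 7.22240451 mol, rounded to 4 dp:

7.2224 mol


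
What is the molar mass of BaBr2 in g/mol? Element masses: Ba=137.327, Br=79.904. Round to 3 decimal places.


M = sum(count * atomic_mass) over atoms.
M = 1*137.327 + 2*79.904
M = 137.327 + 159.808
M = 297.135 g/mol, rounded to 3 dp:

297.135 g/mol


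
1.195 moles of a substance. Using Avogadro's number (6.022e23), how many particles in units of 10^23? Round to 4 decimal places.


N = n * NA, then divide by 1e23 for the requested units.
N / 1e23 = n * 6.022
N / 1e23 = 1.195 * 6.022
N / 1e23 = 7.19629, rounded to 4 dp:

7.1963


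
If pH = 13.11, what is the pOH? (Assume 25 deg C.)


At 25 deg C, pH + pOH = 14.
pOH = 14 - pH = 14 - 13.11
pOH = 0.89:

0.89


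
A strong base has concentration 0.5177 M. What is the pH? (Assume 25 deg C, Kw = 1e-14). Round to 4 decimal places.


A strong base dissociates completely, so [OH-] equals the given concentration.
pOH = -log10([OH-]) = -log10(0.5177) = 0.285922
pH = 14 - pOH = 14 - 0.285922
pH = 13.714078, rounded to 4 dp:

13.7141


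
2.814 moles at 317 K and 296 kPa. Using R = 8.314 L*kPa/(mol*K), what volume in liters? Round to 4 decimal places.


PV = nRT, solve for V = nRT / P.
nRT = 2.814 * 8.314 * 317 = 7416.4039
V = 7416.4039 / 296
V = 25.05541858 L, rounded to 4 dp:

25.0554 L


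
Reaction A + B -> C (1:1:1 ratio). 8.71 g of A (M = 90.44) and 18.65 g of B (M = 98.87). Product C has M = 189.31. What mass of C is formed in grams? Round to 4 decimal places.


Find moles of each reactant; the smaller value is the limiting reagent in a 1:1:1 reaction, so moles_C equals moles of the limiter.
n_A = mass_A / M_A = 8.71 / 90.44 = 0.096307 mol
n_B = mass_B / M_B = 18.65 / 98.87 = 0.188632 mol
Limiting reagent: A (smaller), n_limiting = 0.096307 mol
mass_C = n_limiting * M_C = 0.096307 * 189.31
mass_C = 18.23187817 g, rounded to 4 dp:

18.2319 g


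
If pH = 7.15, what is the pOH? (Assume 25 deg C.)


At 25 deg C, pH + pOH = 14.
pOH = 14 - pH = 14 - 7.15
pOH = 6.85:

6.85


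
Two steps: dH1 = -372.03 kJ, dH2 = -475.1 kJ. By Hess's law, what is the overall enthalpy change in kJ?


Hess's law: enthalpy is a state function, so add the step enthalpies.
dH_total = dH1 + dH2 = -372.03 + (-475.1)
dH_total = -847.13 kJ:

-847.13 kJ


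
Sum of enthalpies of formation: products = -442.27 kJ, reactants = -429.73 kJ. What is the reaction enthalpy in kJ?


dH_rxn = sum(dH_f products) - sum(dH_f reactants)
dH_rxn = -442.27 - (-429.73)
dH_rxn = -12.54 kJ:

-12.54 kJ


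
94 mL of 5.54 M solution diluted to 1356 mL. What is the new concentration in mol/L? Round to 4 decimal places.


Dilution: M1*V1 = M2*V2, solve for M2.
M2 = M1*V1 / V2
M2 = 5.54 * 94 / 1356
M2 = 520.76 / 1356
M2 = 0.3840413 mol/L, rounded to 4 dp:

0.3840 mol/L


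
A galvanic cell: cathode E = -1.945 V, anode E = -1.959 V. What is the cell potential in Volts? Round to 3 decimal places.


Standard cell potential: E_cell = E_cathode - E_anode.
E_cell = -1.945 - (-1.959)
E_cell = 0.014 V, rounded to 3 dp:

0.014 V


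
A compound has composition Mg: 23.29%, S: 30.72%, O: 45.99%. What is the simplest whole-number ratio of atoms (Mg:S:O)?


Assume 100 g of compound, divide each mass% by atomic mass to get moles, then normalize by the smallest to get a raw atom ratio.
Moles per 100 g: Mg: 23.29/24.305 = 0.9582, S: 30.72/32.065 = 0.9581, O: 45.99/15.999 = 2.8746
Raw ratio (divide by min = 0.9581): Mg: 1.0, S: 1.0, O: 3.0
Multiply by 1 to clear fractions: Mg: 1.0 ~= 1, S: 1.0 ~= 1, O: 3.0 ~= 3
Reduce by GCD to get the simplest whole-number ratio:

1:1:3


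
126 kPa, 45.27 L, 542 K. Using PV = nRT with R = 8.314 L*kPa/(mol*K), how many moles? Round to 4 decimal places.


PV = nRT, solve for n = PV / (RT).
PV = 126 * 45.27 = 5704.02
RT = 8.314 * 542 = 4506.188
n = 5704.02 / 4506.188
n = 1.26581936 mol, rounded to 4 dp:

1.2658 mol


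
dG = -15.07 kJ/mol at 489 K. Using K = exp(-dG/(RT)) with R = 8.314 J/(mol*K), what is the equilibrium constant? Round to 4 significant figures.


dG is in kJ/mol; multiply by 1000 to match R in J/(mol*K).
RT = 8.314 * 489 = 4065.546 J/mol
exponent = -dG*1000 / (RT) = -(-15.07*1000) / 4065.546 = 3.70675919
K = exp(3.70675919)
K = 40.721621, rounded to 4 significant figures:

40.72


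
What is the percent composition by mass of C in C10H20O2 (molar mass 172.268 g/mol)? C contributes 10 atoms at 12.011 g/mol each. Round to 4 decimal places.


pct = 100 * (n_elem * M_elem) / M_total
mass_contribution = 10 * 12.011 = 120.11 g/mol
pct = 100 * 120.11 / 172.268
pct = 69.72275756 %, rounded to 4 dp:

69.7228 %


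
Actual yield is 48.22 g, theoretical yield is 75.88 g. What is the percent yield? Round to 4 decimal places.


% yield = 100 * actual / theoretical
% yield = 100 * 48.22 / 75.88
% yield = 63.54770691 %, rounded to 4 dp:

63.5477 %


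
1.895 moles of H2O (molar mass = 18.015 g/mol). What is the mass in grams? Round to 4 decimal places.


mass = n * M
mass = 1.895 * 18.015
mass = 34.138425 g, rounded to 4 dp:

34.1384 g


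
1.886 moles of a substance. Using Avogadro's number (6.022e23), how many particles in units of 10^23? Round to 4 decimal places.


N = n * NA, then divide by 1e23 for the requested units.
N / 1e23 = n * 6.022
N / 1e23 = 1.886 * 6.022
N / 1e23 = 11.357492, rounded to 4 dp:

11.3575


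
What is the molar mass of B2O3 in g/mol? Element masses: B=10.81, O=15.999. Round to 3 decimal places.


M = sum(count * atomic_mass) over atoms.
M = 2*10.81 + 3*15.999
M = 21.62 + 47.997
M = 69.617 g/mol, rounded to 3 dp:

69.617 g/mol


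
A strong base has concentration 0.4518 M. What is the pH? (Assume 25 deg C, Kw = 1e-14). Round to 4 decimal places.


A strong base dissociates completely, so [OH-] equals the given concentration.
pOH = -log10([OH-]) = -log10(0.4518) = 0.345054
pH = 14 - pOH = 14 - 0.345054
pH = 13.654946, rounded to 4 dp:

13.6549


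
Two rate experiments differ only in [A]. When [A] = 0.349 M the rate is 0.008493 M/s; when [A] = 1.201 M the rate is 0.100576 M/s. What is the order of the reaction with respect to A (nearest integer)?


Rate is proportional to [A]^n, so rate2/rate1 = ([A]2/[A]1)^n. Take logs to solve for n.
rate2/rate1 = 0.100576 / 0.008493 = 11.8422
[A]2/[A]1 = 1.201 / 0.349 = 3.4413
n = ln(11.8422) / ln(3.4413) = 2.0
Nearest integer order:

2


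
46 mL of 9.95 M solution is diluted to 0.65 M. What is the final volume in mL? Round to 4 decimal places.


Dilution: M1*V1 = M2*V2, solve for V2.
V2 = M1*V1 / M2
V2 = 9.95 * 46 / 0.65
V2 = 457.7 / 0.65
V2 = 704.15384615 mL, rounded to 4 dp:

704.1538 mL


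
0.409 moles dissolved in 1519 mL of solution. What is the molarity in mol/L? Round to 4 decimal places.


Convert volume to liters: V_L = V_mL / 1000.
V_L = 1519 / 1000 = 1.519 L
M = n / V_L = 0.409 / 1.519
M = 0.26925609 mol/L, rounded to 4 dp:

0.2693 mol/L


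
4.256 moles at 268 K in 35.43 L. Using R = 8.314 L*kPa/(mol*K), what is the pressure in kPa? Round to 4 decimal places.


PV = nRT, solve for P = nRT / V.
nRT = 4.256 * 8.314 * 268 = 9483.0149
P = 9483.0149 / 35.43
P = 267.65495061 kPa, rounded to 4 dp:

267.6550 kPa


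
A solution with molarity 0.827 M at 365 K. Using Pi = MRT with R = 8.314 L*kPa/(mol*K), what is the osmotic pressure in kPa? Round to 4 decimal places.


Osmotic pressure (van't Hoff): Pi = M*R*T.
RT = 8.314 * 365 = 3034.61
Pi = 0.827 * 3034.61
Pi = 2509.62247 kPa, rounded to 4 dp:

2509.6225 kPa


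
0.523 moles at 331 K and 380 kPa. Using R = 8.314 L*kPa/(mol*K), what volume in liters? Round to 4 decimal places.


PV = nRT, solve for V = nRT / P.
nRT = 0.523 * 8.314 * 331 = 1439.2615
V = 1439.2615 / 380
V = 3.78753026 L, rounded to 4 dp:

3.7875 L


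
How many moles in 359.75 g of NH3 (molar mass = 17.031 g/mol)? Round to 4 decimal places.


n = mass / M
n = 359.75 / 17.031
n = 21.12324585 mol, rounded to 4 dp:

21.1232 mol


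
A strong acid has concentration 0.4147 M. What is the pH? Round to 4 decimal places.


A strong acid dissociates completely, so [H+] equals the given concentration.
pH = -log10([H+]) = -log10(0.4147)
pH = 0.38226596, rounded to 4 dp:

0.3823


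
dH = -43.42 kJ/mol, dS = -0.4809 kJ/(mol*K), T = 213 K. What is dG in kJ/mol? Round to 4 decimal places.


Gibbs: dG = dH - T*dS (consistent units, dS already in kJ/(mol*K)).
T*dS = 213 * -0.4809 = -102.4317
dG = -43.42 - (-102.4317)
dG = 59.0117 kJ/mol, rounded to 4 dp:

59.0117 kJ/mol


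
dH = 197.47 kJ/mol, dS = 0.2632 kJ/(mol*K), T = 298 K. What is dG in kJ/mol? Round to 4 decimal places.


Gibbs: dG = dH - T*dS (consistent units, dS already in kJ/(mol*K)).
T*dS = 298 * 0.2632 = 78.4336
dG = 197.47 - (78.4336)
dG = 119.0364 kJ/mol, rounded to 4 dp:

119.0364 kJ/mol


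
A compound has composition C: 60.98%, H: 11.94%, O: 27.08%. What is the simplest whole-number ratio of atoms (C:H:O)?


Assume 100 g of compound, divide each mass% by atomic mass to get moles, then normalize by the smallest to get a raw atom ratio.
Moles per 100 g: C: 60.98/12.011 = 5.077, H: 11.94/1.008 = 11.8452, O: 27.08/15.999 = 1.6926
Raw ratio (divide by min = 1.6926): C: 3.0, H: 6.998, O: 1.0
Multiply by 1 to clear fractions: C: 3.0 ~= 3, H: 6.998 ~= 7, O: 1.0 ~= 1
Reduce by GCD to get the simplest whole-number ratio:

3:7:1


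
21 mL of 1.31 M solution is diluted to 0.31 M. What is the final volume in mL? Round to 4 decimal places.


Dilution: M1*V1 = M2*V2, solve for V2.
V2 = M1*V1 / M2
V2 = 1.31 * 21 / 0.31
V2 = 27.51 / 0.31
V2 = 88.74193548 mL, rounded to 4 dp:

88.7419 mL


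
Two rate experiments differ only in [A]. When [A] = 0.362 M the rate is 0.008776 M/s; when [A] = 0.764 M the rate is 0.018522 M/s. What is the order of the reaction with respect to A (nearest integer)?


Rate is proportional to [A]^n, so rate2/rate1 = ([A]2/[A]1)^n. Take logs to solve for n.
rate2/rate1 = 0.018522 / 0.008776 = 2.1105
[A]2/[A]1 = 0.764 / 0.362 = 2.1105
n = ln(2.1105) / ln(2.1105) = 1.0
Nearest integer order:

1


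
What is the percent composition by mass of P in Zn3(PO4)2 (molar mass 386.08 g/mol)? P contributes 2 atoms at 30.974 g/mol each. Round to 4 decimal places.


pct = 100 * (n_elem * M_elem) / M_total
mass_contribution = 2 * 30.974 = 61.948 g/mol
pct = 100 * 61.948 / 386.08
pct = 16.0453792 %, rounded to 4 dp:

16.0454 %


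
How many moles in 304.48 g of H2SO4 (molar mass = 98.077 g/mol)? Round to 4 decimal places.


n = mass / M
n = 304.48 / 98.077
n = 3.10449953 mol, rounded to 4 dp:

3.1045 mol


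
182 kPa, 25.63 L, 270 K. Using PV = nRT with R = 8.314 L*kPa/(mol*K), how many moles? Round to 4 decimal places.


PV = nRT, solve for n = PV / (RT).
PV = 182 * 25.63 = 4664.66
RT = 8.314 * 270 = 2244.78
n = 4664.66 / 2244.78
n = 2.07800319 mol, rounded to 4 dp:

2.0780 mol


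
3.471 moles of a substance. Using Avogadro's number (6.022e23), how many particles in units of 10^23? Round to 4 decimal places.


N = n * NA, then divide by 1e23 for the requested units.
N / 1e23 = n * 6.022
N / 1e23 = 3.471 * 6.022
N / 1e23 = 20.902362, rounded to 4 dp:

20.9024


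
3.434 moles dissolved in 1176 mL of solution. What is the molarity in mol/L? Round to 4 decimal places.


Convert volume to liters: V_L = V_mL / 1000.
V_L = 1176 / 1000 = 1.176 L
M = n / V_L = 3.434 / 1.176
M = 2.92006803 mol/L, rounded to 4 dp:

2.9201 mol/L


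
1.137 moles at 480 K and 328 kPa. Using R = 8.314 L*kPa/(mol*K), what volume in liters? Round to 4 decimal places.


PV = nRT, solve for V = nRT / P.
nRT = 1.137 * 8.314 * 480 = 4537.4486
V = 4537.4486 / 328
V = 13.83368476 L, rounded to 4 dp:

13.8337 L


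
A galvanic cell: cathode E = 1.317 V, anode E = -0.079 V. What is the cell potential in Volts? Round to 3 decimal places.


Standard cell potential: E_cell = E_cathode - E_anode.
E_cell = 1.317 - (-0.079)
E_cell = 1.396 V, rounded to 3 dp:

1.396 V


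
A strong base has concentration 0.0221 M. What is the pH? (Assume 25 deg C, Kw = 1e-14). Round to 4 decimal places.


A strong base dissociates completely, so [OH-] equals the given concentration.
pOH = -log10([OH-]) = -log10(0.0221) = 1.655608
pH = 14 - pOH = 14 - 1.655608
pH = 12.344392, rounded to 4 dp:

12.3444


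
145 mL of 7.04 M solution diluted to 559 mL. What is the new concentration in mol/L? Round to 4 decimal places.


Dilution: M1*V1 = M2*V2, solve for M2.
M2 = M1*V1 / V2
M2 = 7.04 * 145 / 559
M2 = 1020.8 / 559
M2 = 1.82611807 mol/L, rounded to 4 dp:

1.8261 mol/L


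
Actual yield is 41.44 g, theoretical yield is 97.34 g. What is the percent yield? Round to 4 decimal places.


% yield = 100 * actual / theoretical
% yield = 100 * 41.44 / 97.34
% yield = 42.57242655 %, rounded to 4 dp:

42.5724 %


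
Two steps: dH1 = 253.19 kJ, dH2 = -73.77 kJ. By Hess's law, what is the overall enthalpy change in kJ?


Hess's law: enthalpy is a state function, so add the step enthalpies.
dH_total = dH1 + dH2 = 253.19 + (-73.77)
dH_total = 179.42 kJ:

179.42 kJ


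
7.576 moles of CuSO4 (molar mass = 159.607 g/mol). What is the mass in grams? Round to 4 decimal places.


mass = n * M
mass = 7.576 * 159.607
mass = 1209.182632 g, rounded to 4 dp:

1209.1826 g


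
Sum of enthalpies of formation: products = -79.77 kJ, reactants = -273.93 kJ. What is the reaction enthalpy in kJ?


dH_rxn = sum(dH_f products) - sum(dH_f reactants)
dH_rxn = -79.77 - (-273.93)
dH_rxn = 194.16 kJ:

194.16 kJ


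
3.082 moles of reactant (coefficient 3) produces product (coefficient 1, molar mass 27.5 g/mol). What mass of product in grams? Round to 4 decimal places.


Use the coefficient ratio to convert reactant moles to product moles, then multiply by the product's molar mass.
moles_P = moles_R * (coeff_P / coeff_R) = 3.082 * (1/3) = 1.027333
mass_P = moles_P * M_P = 1.027333 * 27.5
mass_P = 28.2516575 g, rounded to 4 dp:

28.2517 g


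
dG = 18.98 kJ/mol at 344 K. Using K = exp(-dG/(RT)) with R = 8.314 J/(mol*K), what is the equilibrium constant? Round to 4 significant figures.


dG is in kJ/mol; multiply by 1000 to match R in J/(mol*K).
RT = 8.314 * 344 = 2860.016 J/mol
exponent = -dG*1000 / (RT) = -(18.98*1000) / 2860.016 = -6.63632651
K = exp(-6.63632651)
K = 0.0013118374, rounded to 4 significant figures:

0.001312


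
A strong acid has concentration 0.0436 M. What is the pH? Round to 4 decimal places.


A strong acid dissociates completely, so [H+] equals the given concentration.
pH = -log10([H+]) = -log10(0.0436)
pH = 1.36051351, rounded to 4 dp:

1.3605


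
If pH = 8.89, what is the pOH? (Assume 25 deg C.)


At 25 deg C, pH + pOH = 14.
pOH = 14 - pH = 14 - 8.89
pOH = 5.11:

5.11


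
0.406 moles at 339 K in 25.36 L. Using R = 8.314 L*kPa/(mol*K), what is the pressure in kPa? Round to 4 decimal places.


PV = nRT, solve for P = nRT / V.
nRT = 0.406 * 8.314 * 339 = 1144.2891
P = 1144.2891 / 25.36
P = 45.12180994 kPa, rounded to 4 dp:

45.1218 kPa


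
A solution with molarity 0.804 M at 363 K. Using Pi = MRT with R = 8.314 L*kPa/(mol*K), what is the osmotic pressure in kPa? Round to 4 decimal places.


Osmotic pressure (van't Hoff): Pi = M*R*T.
RT = 8.314 * 363 = 3017.982
Pi = 0.804 * 3017.982
Pi = 2426.457528 kPa, rounded to 4 dp:

2426.4575 kPa


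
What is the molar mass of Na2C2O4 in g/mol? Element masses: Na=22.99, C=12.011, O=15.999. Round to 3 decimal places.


M = sum(count * atomic_mass) over atoms.
M = 2*22.99 + 2*12.011 + 4*15.999
M = 45.98 + 24.022 + 63.996
M = 133.998 g/mol, rounded to 3 dp:

133.998 g/mol


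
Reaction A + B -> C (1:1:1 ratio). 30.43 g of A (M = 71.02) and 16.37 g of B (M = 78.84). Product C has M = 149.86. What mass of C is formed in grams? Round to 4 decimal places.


Find moles of each reactant; the smaller value is the limiting reagent in a 1:1:1 reaction, so moles_C equals moles of the limiter.
n_A = mass_A / M_A = 30.43 / 71.02 = 0.428471 mol
n_B = mass_B / M_B = 16.37 / 78.84 = 0.207636 mol
Limiting reagent: B (smaller), n_limiting = 0.207636 mol
mass_C = n_limiting * M_C = 0.207636 * 149.86
mass_C = 31.11633096 g, rounded to 4 dp:

31.1163 g


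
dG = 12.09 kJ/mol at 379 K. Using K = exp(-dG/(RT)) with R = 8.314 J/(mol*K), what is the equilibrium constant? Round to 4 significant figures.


dG is in kJ/mol; multiply by 1000 to match R in J/(mol*K).
RT = 8.314 * 379 = 3151.006 J/mol
exponent = -dG*1000 / (RT) = -(12.09*1000) / 3151.006 = -3.83686988
K = exp(-3.83686988)
K = 0.021560984, rounded to 4 significant figures:

0.02156


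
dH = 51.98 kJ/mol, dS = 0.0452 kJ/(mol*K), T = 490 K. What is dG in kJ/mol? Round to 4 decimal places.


Gibbs: dG = dH - T*dS (consistent units, dS already in kJ/(mol*K)).
T*dS = 490 * 0.0452 = 22.148
dG = 51.98 - (22.148)
dG = 29.832 kJ/mol, rounded to 4 dp:

29.8320 kJ/mol


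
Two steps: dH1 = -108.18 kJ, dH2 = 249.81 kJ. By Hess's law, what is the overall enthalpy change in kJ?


Hess's law: enthalpy is a state function, so add the step enthalpies.
dH_total = dH1 + dH2 = -108.18 + (249.81)
dH_total = 141.63 kJ:

141.63 kJ


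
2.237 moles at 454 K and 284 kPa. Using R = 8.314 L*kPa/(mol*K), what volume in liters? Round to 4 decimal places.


PV = nRT, solve for V = nRT / P.
nRT = 2.237 * 8.314 * 454 = 8443.6818
V = 8443.6818 / 284
V = 29.73127394 L, rounded to 4 dp:

29.7313 L


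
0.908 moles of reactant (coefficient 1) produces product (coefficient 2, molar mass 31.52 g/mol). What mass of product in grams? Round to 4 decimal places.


Use the coefficient ratio to convert reactant moles to product moles, then multiply by the product's molar mass.
moles_P = moles_R * (coeff_P / coeff_R) = 0.908 * (2/1) = 1.816
mass_P = moles_P * M_P = 1.816 * 31.52
mass_P = 57.24032 g, rounded to 4 dp:

57.2403 g


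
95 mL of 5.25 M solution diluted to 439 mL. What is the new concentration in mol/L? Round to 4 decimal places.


Dilution: M1*V1 = M2*V2, solve for M2.
M2 = M1*V1 / V2
M2 = 5.25 * 95 / 439
M2 = 498.75 / 439
M2 = 1.13610478 mol/L, rounded to 4 dp:

1.1361 mol/L


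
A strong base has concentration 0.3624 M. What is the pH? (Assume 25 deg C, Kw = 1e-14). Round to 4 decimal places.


A strong base dissociates completely, so [OH-] equals the given concentration.
pOH = -log10([OH-]) = -log10(0.3624) = 0.440812
pH = 14 - pOH = 14 - 0.440812
pH = 13.559188, rounded to 4 dp:

13.5592


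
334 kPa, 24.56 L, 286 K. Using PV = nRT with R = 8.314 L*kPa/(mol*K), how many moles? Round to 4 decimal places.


PV = nRT, solve for n = PV / (RT).
PV = 334 * 24.56 = 8203.04
RT = 8.314 * 286 = 2377.804
n = 8203.04 / 2377.804
n = 3.44983859 mol, rounded to 4 dp:

3.4498 mol


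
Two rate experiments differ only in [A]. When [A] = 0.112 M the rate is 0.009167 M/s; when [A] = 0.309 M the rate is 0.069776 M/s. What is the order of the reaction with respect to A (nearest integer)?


Rate is proportional to [A]^n, so rate2/rate1 = ([A]2/[A]1)^n. Take logs to solve for n.
rate2/rate1 = 0.069776 / 0.009167 = 7.6117
[A]2/[A]1 = 0.309 / 0.112 = 2.7589
n = ln(7.6117) / ln(2.7589) = 2.0
Nearest integer order:

2


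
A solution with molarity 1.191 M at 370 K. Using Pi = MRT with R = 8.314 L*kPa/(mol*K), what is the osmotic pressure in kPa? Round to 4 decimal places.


Osmotic pressure (van't Hoff): Pi = M*R*T.
RT = 8.314 * 370 = 3076.18
Pi = 1.191 * 3076.18
Pi = 3663.73038 kPa, rounded to 4 dp:

3663.7304 kPa


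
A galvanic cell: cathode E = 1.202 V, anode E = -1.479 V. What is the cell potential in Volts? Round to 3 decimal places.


Standard cell potential: E_cell = E_cathode - E_anode.
E_cell = 1.202 - (-1.479)
E_cell = 2.681 V, rounded to 3 dp:

2.681 V


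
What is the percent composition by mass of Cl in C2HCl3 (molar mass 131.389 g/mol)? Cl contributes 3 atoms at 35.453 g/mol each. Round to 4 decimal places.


pct = 100 * (n_elem * M_elem) / M_total
mass_contribution = 3 * 35.453 = 106.359 g/mol
pct = 100 * 106.359 / 131.389
pct = 80.94969899 %, rounded to 4 dp:

80.9497 %


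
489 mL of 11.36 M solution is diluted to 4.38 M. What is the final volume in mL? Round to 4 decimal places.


Dilution: M1*V1 = M2*V2, solve for V2.
V2 = M1*V1 / M2
V2 = 11.36 * 489 / 4.38
V2 = 5555.04 / 4.38
V2 = 1268.2739726 mL, rounded to 4 dp:

1268.2740 mL


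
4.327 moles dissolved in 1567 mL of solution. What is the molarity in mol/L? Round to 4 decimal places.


Convert volume to liters: V_L = V_mL / 1000.
V_L = 1567 / 1000 = 1.567 L
M = n / V_L = 4.327 / 1.567
M = 2.76132738 mol/L, rounded to 4 dp:

2.7613 mol/L


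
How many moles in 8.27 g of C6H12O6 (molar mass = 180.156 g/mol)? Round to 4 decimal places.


n = mass / M
n = 8.27 / 180.156
n = 0.04590466 mol, rounded to 4 dp:

0.0459 mol


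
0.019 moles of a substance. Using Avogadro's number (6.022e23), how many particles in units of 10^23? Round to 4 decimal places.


N = n * NA, then divide by 1e23 for the requested units.
N / 1e23 = n * 6.022
N / 1e23 = 0.019 * 6.022
N / 1e23 = 0.114418, rounded to 4 dp:

0.1144


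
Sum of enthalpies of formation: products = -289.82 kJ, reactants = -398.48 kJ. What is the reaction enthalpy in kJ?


dH_rxn = sum(dH_f products) - sum(dH_f reactants)
dH_rxn = -289.82 - (-398.48)
dH_rxn = 108.66 kJ:

108.66 kJ


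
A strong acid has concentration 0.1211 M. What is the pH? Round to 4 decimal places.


A strong acid dissociates completely, so [H+] equals the given concentration.
pH = -log10([H+]) = -log10(0.1211)
pH = 0.91685586, rounded to 4 dp:

0.9169


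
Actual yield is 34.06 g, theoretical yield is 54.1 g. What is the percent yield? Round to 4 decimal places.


% yield = 100 * actual / theoretical
% yield = 100 * 34.06 / 54.1
% yield = 62.95748614 %, rounded to 4 dp:

62.9575 %


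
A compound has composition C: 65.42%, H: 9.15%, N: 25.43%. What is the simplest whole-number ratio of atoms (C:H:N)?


Assume 100 g of compound, divide each mass% by atomic mass to get moles, then normalize by the smallest to get a raw atom ratio.
Moles per 100 g: C: 65.42/12.011 = 5.4467, H: 9.15/1.008 = 9.0774, N: 25.43/14.007 = 1.8155
Raw ratio (divide by min = 1.8155): C: 3.0, H: 5.0, N: 1.0
Multiply by 1 to clear fractions: C: 3.0 ~= 3, H: 5.0 ~= 5, N: 1.0 ~= 1
Reduce by GCD to get the simplest whole-number ratio:

3:5:1


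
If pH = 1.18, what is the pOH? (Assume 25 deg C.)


At 25 deg C, pH + pOH = 14.
pOH = 14 - pH = 14 - 1.18
pOH = 12.82:

12.82


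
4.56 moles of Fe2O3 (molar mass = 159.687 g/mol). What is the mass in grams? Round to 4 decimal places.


mass = n * M
mass = 4.56 * 159.687
mass = 728.17272 g, rounded to 4 dp:

728.1727 g


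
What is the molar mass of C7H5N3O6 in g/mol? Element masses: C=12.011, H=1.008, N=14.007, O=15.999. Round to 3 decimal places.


M = sum(count * atomic_mass) over atoms.
M = 7*12.011 + 5*1.008 + 3*14.007 + 6*15.999
M = 84.077 + 5.04 + 42.021 + 95.994
M = 227.132 g/mol, rounded to 3 dp:

227.132 g/mol


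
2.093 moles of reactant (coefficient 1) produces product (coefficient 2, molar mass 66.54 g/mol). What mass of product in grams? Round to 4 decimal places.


Use the coefficient ratio to convert reactant moles to product moles, then multiply by the product's molar mass.
moles_P = moles_R * (coeff_P / coeff_R) = 2.093 * (2/1) = 4.186
mass_P = moles_P * M_P = 4.186 * 66.54
mass_P = 278.53644 g, rounded to 4 dp:

278.5364 g


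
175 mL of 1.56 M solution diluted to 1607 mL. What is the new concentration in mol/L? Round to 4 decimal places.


Dilution: M1*V1 = M2*V2, solve for M2.
M2 = M1*V1 / V2
M2 = 1.56 * 175 / 1607
M2 = 273.0 / 1607
M2 = 0.16988177 mol/L, rounded to 4 dp:

0.1699 mol/L


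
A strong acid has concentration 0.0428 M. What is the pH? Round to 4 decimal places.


A strong acid dissociates completely, so [H+] equals the given concentration.
pH = -log10([H+]) = -log10(0.0428)
pH = 1.36855623, rounded to 4 dp:

1.3686


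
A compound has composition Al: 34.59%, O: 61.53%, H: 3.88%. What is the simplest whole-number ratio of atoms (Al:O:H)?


Assume 100 g of compound, divide each mass% by atomic mass to get moles, then normalize by the smallest to get a raw atom ratio.
Moles per 100 g: Al: 34.59/26.982 = 1.282, O: 61.53/15.999 = 3.8459, H: 3.88/1.008 = 3.8492
Raw ratio (divide by min = 1.282): Al: 1.0, O: 3.0, H: 3.003
Multiply by 1 to clear fractions: Al: 1.0 ~= 1, O: 3.0 ~= 3, H: 3.003 ~= 3
Reduce by GCD to get the simplest whole-number ratio:

1:3:3


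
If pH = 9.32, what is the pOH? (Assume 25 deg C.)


At 25 deg C, pH + pOH = 14.
pOH = 14 - pH = 14 - 9.32
pOH = 4.68:

4.68


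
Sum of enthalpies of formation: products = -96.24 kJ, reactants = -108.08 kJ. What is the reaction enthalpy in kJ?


dH_rxn = sum(dH_f products) - sum(dH_f reactants)
dH_rxn = -96.24 - (-108.08)
dH_rxn = 11.84 kJ:

11.84 kJ


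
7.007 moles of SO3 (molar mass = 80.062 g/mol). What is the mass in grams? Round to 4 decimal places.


mass = n * M
mass = 7.007 * 80.062
mass = 560.994434 g, rounded to 4 dp:

560.9944 g


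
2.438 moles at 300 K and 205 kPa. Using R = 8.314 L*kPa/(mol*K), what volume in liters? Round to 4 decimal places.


PV = nRT, solve for V = nRT / P.
nRT = 2.438 * 8.314 * 300 = 6080.8596
V = 6080.8596 / 205
V = 29.66272976 L, rounded to 4 dp:

29.6627 L


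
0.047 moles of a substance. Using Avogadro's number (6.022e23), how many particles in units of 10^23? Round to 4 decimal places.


N = n * NA, then divide by 1e23 for the requested units.
N / 1e23 = n * 6.022
N / 1e23 = 0.047 * 6.022
N / 1e23 = 0.283034, rounded to 4 dp:

0.2830


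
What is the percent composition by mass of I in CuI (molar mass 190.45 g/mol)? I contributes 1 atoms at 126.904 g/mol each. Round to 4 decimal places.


pct = 100 * (n_elem * M_elem) / M_total
mass_contribution = 1 * 126.904 = 126.904 g/mol
pct = 100 * 126.904 / 190.45
pct = 66.63376214 %, rounded to 4 dp:

66.6338 %


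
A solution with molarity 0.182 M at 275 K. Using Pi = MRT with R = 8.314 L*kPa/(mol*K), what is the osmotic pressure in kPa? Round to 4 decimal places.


Osmotic pressure (van't Hoff): Pi = M*R*T.
RT = 8.314 * 275 = 2286.35
Pi = 0.182 * 2286.35
Pi = 416.1157 kPa, rounded to 4 dp:

416.1157 kPa


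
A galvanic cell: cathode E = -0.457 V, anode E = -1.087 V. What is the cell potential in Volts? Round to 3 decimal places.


Standard cell potential: E_cell = E_cathode - E_anode.
E_cell = -0.457 - (-1.087)
E_cell = 0.63 V, rounded to 3 dp:

0.630 V


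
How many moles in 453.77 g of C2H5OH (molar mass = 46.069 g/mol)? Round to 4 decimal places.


n = mass / M
n = 453.77 / 46.069
n = 9.84979053 mol, rounded to 4 dp:

9.8498 mol


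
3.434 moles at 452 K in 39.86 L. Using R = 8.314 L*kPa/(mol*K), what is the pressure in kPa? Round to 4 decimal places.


PV = nRT, solve for P = nRT / V.
nRT = 3.434 * 8.314 * 452 = 12904.7248
P = 12904.7248 / 39.86
P = 323.75124937 kPa, rounded to 4 dp:

323.7512 kPa


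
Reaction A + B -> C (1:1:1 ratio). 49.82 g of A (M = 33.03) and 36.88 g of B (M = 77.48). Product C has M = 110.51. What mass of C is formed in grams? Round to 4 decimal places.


Find moles of each reactant; the smaller value is the limiting reagent in a 1:1:1 reaction, so moles_C equals moles of the limiter.
n_A = mass_A / M_A = 49.82 / 33.03 = 1.508326 mol
n_B = mass_B / M_B = 36.88 / 77.48 = 0.475994 mol
Limiting reagent: B (smaller), n_limiting = 0.475994 mol
mass_C = n_limiting * M_C = 0.475994 * 110.51
mass_C = 52.60209694 g, rounded to 4 dp:

52.6021 g


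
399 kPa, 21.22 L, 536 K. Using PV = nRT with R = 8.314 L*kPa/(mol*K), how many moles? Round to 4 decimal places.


PV = nRT, solve for n = PV / (RT).
PV = 399 * 21.22 = 8466.78
RT = 8.314 * 536 = 4456.304
n = 8466.78 / 4456.304
n = 1.89995566 mol, rounded to 4 dp:

1.9000 mol


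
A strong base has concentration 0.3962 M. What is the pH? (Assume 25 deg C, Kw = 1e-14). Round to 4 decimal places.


A strong base dissociates completely, so [OH-] equals the given concentration.
pOH = -log10([OH-]) = -log10(0.3962) = 0.402086
pH = 14 - pOH = 14 - 0.402086
pH = 13.597914, rounded to 4 dp:

13.5979


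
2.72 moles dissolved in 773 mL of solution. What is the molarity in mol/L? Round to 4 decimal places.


Convert volume to liters: V_L = V_mL / 1000.
V_L = 773 / 1000 = 0.773 L
M = n / V_L = 2.72 / 0.773
M = 3.51875809 mol/L, rounded to 4 dp:

3.5188 mol/L


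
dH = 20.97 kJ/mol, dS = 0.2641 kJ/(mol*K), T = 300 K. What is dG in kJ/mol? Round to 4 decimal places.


Gibbs: dG = dH - T*dS (consistent units, dS already in kJ/(mol*K)).
T*dS = 300 * 0.2641 = 79.23
dG = 20.97 - (79.23)
dG = -58.26 kJ/mol, rounded to 4 dp:

-58.2600 kJ/mol


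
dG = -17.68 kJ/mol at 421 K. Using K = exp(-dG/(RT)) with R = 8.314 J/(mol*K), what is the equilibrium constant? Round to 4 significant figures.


dG is in kJ/mol; multiply by 1000 to match R in J/(mol*K).
RT = 8.314 * 421 = 3500.194 J/mol
exponent = -dG*1000 / (RT) = -(-17.68*1000) / 3500.194 = 5.05114859
K = exp(5.05114859)
K = 156.20177, rounded to 4 significant figures:

156.2


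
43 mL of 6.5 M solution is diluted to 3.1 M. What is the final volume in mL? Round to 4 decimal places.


Dilution: M1*V1 = M2*V2, solve for V2.
V2 = M1*V1 / M2
V2 = 6.5 * 43 / 3.1
V2 = 279.5 / 3.1
V2 = 90.16129032 mL, rounded to 4 dp:

90.1613 mL


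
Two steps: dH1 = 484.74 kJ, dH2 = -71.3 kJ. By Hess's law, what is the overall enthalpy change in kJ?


Hess's law: enthalpy is a state function, so add the step enthalpies.
dH_total = dH1 + dH2 = 484.74 + (-71.3)
dH_total = 413.44 kJ:

413.44 kJ


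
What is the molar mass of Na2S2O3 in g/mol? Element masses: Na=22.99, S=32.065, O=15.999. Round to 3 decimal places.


M = sum(count * atomic_mass) over atoms.
M = 2*22.99 + 2*32.065 + 3*15.999
M = 45.98 + 64.13 + 47.997
M = 158.107 g/mol, rounded to 3 dp:

158.107 g/mol


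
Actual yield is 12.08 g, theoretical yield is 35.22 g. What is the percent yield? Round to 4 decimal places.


% yield = 100 * actual / theoretical
% yield = 100 * 12.08 / 35.22
% yield = 34.29869392 %, rounded to 4 dp:

34.2987 %


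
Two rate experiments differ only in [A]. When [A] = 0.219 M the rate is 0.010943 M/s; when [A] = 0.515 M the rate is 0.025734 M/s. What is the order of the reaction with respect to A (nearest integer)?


Rate is proportional to [A]^n, so rate2/rate1 = ([A]2/[A]1)^n. Take logs to solve for n.
rate2/rate1 = 0.025734 / 0.010943 = 2.3516
[A]2/[A]1 = 0.515 / 0.219 = 2.3516
n = ln(2.3516) / ln(2.3516) = 1.0
Nearest integer order:

1


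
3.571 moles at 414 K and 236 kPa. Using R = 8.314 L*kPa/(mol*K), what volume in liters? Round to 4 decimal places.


PV = nRT, solve for V = nRT / P.
nRT = 3.571 * 8.314 * 414 = 12291.3677
V = 12291.3677 / 236
V = 52.08206653 L, rounded to 4 dp:

52.0821 L


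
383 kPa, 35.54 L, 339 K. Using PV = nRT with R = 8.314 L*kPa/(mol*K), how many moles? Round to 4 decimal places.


PV = nRT, solve for n = PV / (RT).
PV = 383 * 35.54 = 13611.82
RT = 8.314 * 339 = 2818.446
n = 13611.82 / 2818.446
n = 4.82954791 mol, rounded to 4 dp:

4.8295 mol


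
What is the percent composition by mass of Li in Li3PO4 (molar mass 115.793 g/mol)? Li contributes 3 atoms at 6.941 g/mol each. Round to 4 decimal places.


pct = 100 * (n_elem * M_elem) / M_total
mass_contribution = 3 * 6.941 = 20.823 g/mol
pct = 100 * 20.823 / 115.793
pct = 17.98295234 %, rounded to 4 dp:

17.9830 %


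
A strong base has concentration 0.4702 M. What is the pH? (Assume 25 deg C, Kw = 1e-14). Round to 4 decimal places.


A strong base dissociates completely, so [OH-] equals the given concentration.
pOH = -log10([OH-]) = -log10(0.4702) = 0.327717
pH = 14 - pOH = 14 - 0.327717
pH = 13.672283, rounded to 4 dp:

13.6723


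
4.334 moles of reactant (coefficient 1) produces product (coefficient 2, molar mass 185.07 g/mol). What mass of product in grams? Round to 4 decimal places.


Use the coefficient ratio to convert reactant moles to product moles, then multiply by the product's molar mass.
moles_P = moles_R * (coeff_P / coeff_R) = 4.334 * (2/1) = 8.668
mass_P = moles_P * M_P = 8.668 * 185.07
mass_P = 1604.18676 g, rounded to 4 dp:

1604.1868 g


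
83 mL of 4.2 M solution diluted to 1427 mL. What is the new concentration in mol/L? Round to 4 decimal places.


Dilution: M1*V1 = M2*V2, solve for M2.
M2 = M1*V1 / V2
M2 = 4.2 * 83 / 1427
M2 = 348.6 / 1427
M2 = 0.24428872 mol/L, rounded to 4 dp:

0.2443 mol/L


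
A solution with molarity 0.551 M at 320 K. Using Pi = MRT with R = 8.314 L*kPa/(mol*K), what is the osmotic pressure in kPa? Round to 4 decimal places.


Osmotic pressure (van't Hoff): Pi = M*R*T.
RT = 8.314 * 320 = 2660.48
Pi = 0.551 * 2660.48
Pi = 1465.92448 kPa, rounded to 4 dp:

1465.9245 kPa


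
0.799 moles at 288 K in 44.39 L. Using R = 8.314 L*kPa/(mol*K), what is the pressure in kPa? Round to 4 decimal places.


PV = nRT, solve for P = nRT / V.
nRT = 0.799 * 8.314 * 288 = 1913.1512
P = 1913.1512 / 44.39
P = 43.0986979 kPa, rounded to 4 dp:

43.0987 kPa


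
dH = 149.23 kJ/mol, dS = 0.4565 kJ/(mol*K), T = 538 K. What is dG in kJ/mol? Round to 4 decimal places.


Gibbs: dG = dH - T*dS (consistent units, dS already in kJ/(mol*K)).
T*dS = 538 * 0.4565 = 245.597
dG = 149.23 - (245.597)
dG = -96.367 kJ/mol, rounded to 4 dp:

-96.3670 kJ/mol


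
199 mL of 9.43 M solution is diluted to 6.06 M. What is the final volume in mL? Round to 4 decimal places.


Dilution: M1*V1 = M2*V2, solve for V2.
V2 = M1*V1 / M2
V2 = 9.43 * 199 / 6.06
V2 = 1876.57 / 6.06
V2 = 309.6650165 mL, rounded to 4 dp:

309.6650 mL


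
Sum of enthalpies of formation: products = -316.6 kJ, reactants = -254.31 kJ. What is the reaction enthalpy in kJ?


dH_rxn = sum(dH_f products) - sum(dH_f reactants)
dH_rxn = -316.6 - (-254.31)
dH_rxn = -62.29 kJ:

-62.29 kJ


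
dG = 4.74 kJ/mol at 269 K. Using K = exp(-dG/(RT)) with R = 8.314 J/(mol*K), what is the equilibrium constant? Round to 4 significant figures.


dG is in kJ/mol; multiply by 1000 to match R in J/(mol*K).
RT = 8.314 * 269 = 2236.466 J/mol
exponent = -dG*1000 / (RT) = -(4.74*1000) / 2236.466 = -2.11941518
K = exp(-2.11941518)
K = 0.12010185, rounded to 4 significant figures:

0.1201


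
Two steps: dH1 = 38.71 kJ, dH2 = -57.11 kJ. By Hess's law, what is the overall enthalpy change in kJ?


Hess's law: enthalpy is a state function, so add the step enthalpies.
dH_total = dH1 + dH2 = 38.71 + (-57.11)
dH_total = -18.4 kJ:

-18.40 kJ


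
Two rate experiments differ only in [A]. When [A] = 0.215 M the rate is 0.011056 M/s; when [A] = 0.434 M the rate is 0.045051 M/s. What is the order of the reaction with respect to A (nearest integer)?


Rate is proportional to [A]^n, so rate2/rate1 = ([A]2/[A]1)^n. Take logs to solve for n.
rate2/rate1 = 0.045051 / 0.011056 = 4.0748
[A]2/[A]1 = 0.434 / 0.215 = 2.0186
n = ln(4.0748) / ln(2.0186) = 2.0
Nearest integer order:

2


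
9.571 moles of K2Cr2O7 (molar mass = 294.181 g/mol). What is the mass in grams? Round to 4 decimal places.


mass = n * M
mass = 9.571 * 294.181
mass = 2815.606351 g, rounded to 4 dp:

2815.6064 g


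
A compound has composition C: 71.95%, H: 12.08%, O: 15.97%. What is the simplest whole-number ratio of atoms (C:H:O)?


Assume 100 g of compound, divide each mass% by atomic mass to get moles, then normalize by the smallest to get a raw atom ratio.
Moles per 100 g: C: 71.95/12.011 = 5.9903, H: 12.08/1.008 = 11.9841, O: 15.97/15.999 = 0.9982
Raw ratio (divide by min = 0.9982): C: 6.001, H: 12.006, O: 1.0
Multiply by 1 to clear fractions: C: 6.001 ~= 6, H: 12.006 ~= 12, O: 1.0 ~= 1
Reduce by GCD to get the simplest whole-number ratio:

6:12:1


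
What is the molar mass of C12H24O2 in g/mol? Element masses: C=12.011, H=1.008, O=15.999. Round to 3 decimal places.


M = sum(count * atomic_mass) over atoms.
M = 12*12.011 + 24*1.008 + 2*15.999
M = 144.132 + 24.192 + 31.998
M = 200.322 g/mol, rounded to 3 dp:

200.322 g/mol


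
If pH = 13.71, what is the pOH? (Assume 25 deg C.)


At 25 deg C, pH + pOH = 14.
pOH = 14 - pH = 14 - 13.71
pOH = 0.29:

0.29


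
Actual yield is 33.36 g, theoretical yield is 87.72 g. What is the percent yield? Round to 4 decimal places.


% yield = 100 * actual / theoretical
% yield = 100 * 33.36 / 87.72
% yield = 38.03009576 %, rounded to 4 dp:

38.0301 %


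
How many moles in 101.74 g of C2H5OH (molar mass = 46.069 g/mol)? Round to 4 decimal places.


n = mass / M
n = 101.74 / 46.069
n = 2.20842649 mol, rounded to 4 dp:

2.2084 mol


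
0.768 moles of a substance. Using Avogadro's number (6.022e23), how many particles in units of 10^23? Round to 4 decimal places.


N = n * NA, then divide by 1e23 for the requested units.
N / 1e23 = n * 6.022
N / 1e23 = 0.768 * 6.022
N / 1e23 = 4.624896, rounded to 4 dp:

4.6249


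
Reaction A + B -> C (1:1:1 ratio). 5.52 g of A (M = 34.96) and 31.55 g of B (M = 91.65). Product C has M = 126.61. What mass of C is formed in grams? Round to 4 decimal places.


Find moles of each reactant; the smaller value is the limiting reagent in a 1:1:1 reaction, so moles_C equals moles of the limiter.
n_A = mass_A / M_A = 5.52 / 34.96 = 0.157895 mol
n_B = mass_B / M_B = 31.55 / 91.65 = 0.344244 mol
Limiting reagent: A (smaller), n_limiting = 0.157895 mol
mass_C = n_limiting * M_C = 0.157895 * 126.61
mass_C = 19.99108595 g, rounded to 4 dp:

19.9911 g


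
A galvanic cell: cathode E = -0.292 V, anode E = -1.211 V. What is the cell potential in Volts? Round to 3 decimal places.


Standard cell potential: E_cell = E_cathode - E_anode.
E_cell = -0.292 - (-1.211)
E_cell = 0.919 V, rounded to 3 dp:

0.919 V


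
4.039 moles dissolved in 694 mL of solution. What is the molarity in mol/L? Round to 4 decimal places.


Convert volume to liters: V_L = V_mL / 1000.
V_L = 694 / 1000 = 0.694 L
M = n / V_L = 4.039 / 0.694
M = 5.81988473 mol/L, rounded to 4 dp:

5.8199 mol/L
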